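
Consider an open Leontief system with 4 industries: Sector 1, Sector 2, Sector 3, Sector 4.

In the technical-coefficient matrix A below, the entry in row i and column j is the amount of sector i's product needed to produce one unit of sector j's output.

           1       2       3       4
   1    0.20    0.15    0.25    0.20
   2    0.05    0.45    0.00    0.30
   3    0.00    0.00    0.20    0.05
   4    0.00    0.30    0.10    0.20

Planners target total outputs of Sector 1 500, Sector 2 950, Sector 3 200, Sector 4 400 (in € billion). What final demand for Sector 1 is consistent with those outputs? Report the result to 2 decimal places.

I − A =
  [   0.80    -0.15    -0.25    -0.20]
  [  -0.05     0.55     0.00    -0.30]
  [   0.00     0.00     0.80    -0.05]
  [   0.00    -0.30    -0.10     0.80]
d = (I − A) x:
  d_1 = (+0.80)·500 + (-0.15)·950 + (-0.25)·200 + (-0.20)·400 = 127.50
  d_2 = (-0.05)·500 + (+0.55)·950 + (+0.00)·200 + (-0.30)·400 = 377.50
  d_3 = (+0.00)·500 + (+0.00)·950 + (+0.80)·200 + (-0.05)·400 = 140.00
  d_4 = (+0.00)·500 + (-0.30)·950 + (-0.10)·200 + (+0.80)·400 = 15.00

d_1 = 127.50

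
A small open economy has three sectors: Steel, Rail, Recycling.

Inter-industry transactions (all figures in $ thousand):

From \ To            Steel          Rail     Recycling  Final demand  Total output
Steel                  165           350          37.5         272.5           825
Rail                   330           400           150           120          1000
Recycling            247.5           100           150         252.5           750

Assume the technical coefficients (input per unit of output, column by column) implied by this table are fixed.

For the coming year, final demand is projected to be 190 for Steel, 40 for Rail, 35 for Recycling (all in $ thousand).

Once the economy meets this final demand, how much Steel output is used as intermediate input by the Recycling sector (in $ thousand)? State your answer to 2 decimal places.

Technical coefficients a_ij = z_ij / X_j:
  a_11 = 165/825 = 0.20, a_21 = 330/825 = 0.40, a_31 = 247.5/825 = 0.30
  a_12 = 350/1000 = 0.35, a_22 = 400/1000 = 0.40, a_32 = 100/1000 = 0.10
  a_13 = 37.5/750 = 0.05, a_23 = 150/750 = 0.20, a_33 = 150/750 = 0.20
I − A =
  [   0.80    -0.35    -0.05]
  [  -0.40     0.60    -0.20]
  [  -0.30    -0.10     0.80]
Cofactors of I−A, C_ij = (−1)^(i+j)·(minor ij) (rows/columns in the sector order above):
  C_11 = (0.60)(0.80) − (-0.20)(-0.10) = 0.4600
  C_12 = −[(-0.40)(0.80) − (-0.20)(-0.30)] = 0.3800
  C_13 = (-0.40)(-0.10) − (0.60)(-0.30) = 0.2200
  C_21 = −[(-0.35)(0.80) − (-0.05)(-0.10)] = 0.2850
  C_22 = (0.80)(0.80) − (-0.05)(-0.30) = 0.6250
  C_23 = −[(0.80)(-0.10) − (-0.35)(-0.30)] = 0.1850
  C_31 = (-0.35)(-0.20) − (-0.05)(0.60) = 0.1000
  C_32 = −[(0.80)(-0.20) − (-0.05)(-0.40)] = 0.1800
  C_33 = (0.80)(0.60) − (-0.35)(-0.40) = 0.3400
det(I−A) = Σ_j (I−A)_1j·C_1j = (0.80)(0.4600) + (-0.35)(0.3800) + (-0.05)(0.2200) = 0.2240
adj(I−A) = Cᵀ =
  [ 0.4600   0.2850   0.1000]
  [ 0.3800   0.6250   0.1800]
  [ 0.2200   0.1850   0.3400]
(I − A)⁻¹ = adj(I−A) / det(I−A) ≈
  [   2.0536     1.2723     0.4464]
  [   1.6964     2.7902     0.8036]
  [   0.9821     0.8259     1.5179]
First solve x = (I − A)⁻¹ d = adj(I−A)·d / det(I−A); in particular x_3 = (0.2200·190 + 0.1850·40 + 0.3400·35) / 0.2240 = 61.10 / 0.2240 ≈ 272.7679.
Intermediate flow from 1 to 3: z_13 = a_13 · x_3 = 0.05 × 61.10 / 0.2240 = 3.055 / 0.2240 ≈ 13.64.

z_13 = 13.64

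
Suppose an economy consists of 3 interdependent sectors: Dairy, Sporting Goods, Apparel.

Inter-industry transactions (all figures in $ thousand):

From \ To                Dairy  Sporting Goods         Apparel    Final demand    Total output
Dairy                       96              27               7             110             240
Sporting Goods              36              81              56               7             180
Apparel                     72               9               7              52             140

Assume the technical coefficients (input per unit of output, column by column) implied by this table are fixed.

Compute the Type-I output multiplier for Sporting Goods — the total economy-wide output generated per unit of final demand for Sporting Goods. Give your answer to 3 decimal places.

Technical coefficients a_ij = z_ij / X_j:
  a_11 = 96/240 = 0.40, a_21 = 36/240 = 0.15, a_31 = 72/240 = 0.30
  a_12 = 27/180 = 0.15, a_22 = 81/180 = 0.45, a_32 = 9/180 = 0.05
  a_13 = 7/140 = 0.05, a_23 = 56/140 = 0.40, a_33 = 7/140 = 0.05
I − A =
  [   0.60    -0.15    -0.05]
  [  -0.15     0.55    -0.40]
  [  -0.30    -0.05     0.95]
Cofactors of I−A, C_ij = (−1)^(i+j)·(minor ij) (rows/columns in the sector order above):
  C_11 = (0.55)(0.95) − (-0.40)(-0.05) = 0.5025
  C_12 = −[(-0.15)(0.95) − (-0.40)(-0.30)] = 0.2625
  C_13 = (-0.15)(-0.05) − (0.55)(-0.30) = 0.1725
  C_21 = −[(-0.15)(0.95) − (-0.05)(-0.05)] = 0.1450
  C_22 = (0.60)(0.95) − (-0.05)(-0.30) = 0.5550
  C_23 = −[(0.60)(-0.05) − (-0.15)(-0.30)] = 0.0750
  C_31 = (-0.15)(-0.40) − (-0.05)(0.55) = 0.0875
  C_32 = −[(0.60)(-0.40) − (-0.05)(-0.15)] = 0.2475
  C_33 = (0.60)(0.55) − (-0.15)(-0.15) = 0.3075
det(I−A) = Σ_j (I−A)_1j·C_1j = (0.60)(0.5025) + (-0.15)(0.2625) + (-0.05)(0.1725) = 0.2535
adj(I−A) = Cᵀ =
  [ 0.5025   0.1450   0.0875]
  [ 0.2625   0.5550   0.2475]
  [ 0.1725   0.0750   0.3075]
(I − A)⁻¹ = adj(I−A) / det(I−A) ≈
  [   1.9822     0.5720     0.3452]
  [   1.0355     2.1893     0.9763]
  [   0.6805     0.2959     1.2130]
The output multiplier for sector j is the column-j sum of the Leontief inverse (I − A)⁻¹ = adj(I−A) / det(I−A).
Column 2 of adj(I−A): (0.1450, 0.5550, 0.0750); det(I−A) = 0.2535.
m_2 = (0.1450 + 0.5550 + 0.0750) / 0.2535 = 0.775 / 0.2535 ≈ 3.057.

m_2 = 3.057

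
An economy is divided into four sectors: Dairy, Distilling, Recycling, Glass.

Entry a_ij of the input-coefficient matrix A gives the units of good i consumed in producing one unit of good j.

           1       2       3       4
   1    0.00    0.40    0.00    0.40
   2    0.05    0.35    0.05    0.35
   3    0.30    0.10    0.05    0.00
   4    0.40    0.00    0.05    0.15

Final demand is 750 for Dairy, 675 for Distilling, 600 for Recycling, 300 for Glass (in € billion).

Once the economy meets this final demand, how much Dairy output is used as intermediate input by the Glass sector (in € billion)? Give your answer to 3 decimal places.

I − A =
  [   1.00    -0.40     0.00    -0.40]
  [  -0.05     0.65    -0.05    -0.35]
  [  -0.30    -0.10     0.95     0.00]
  [  -0.40     0.00    -0.05     0.85]
Compute the cofactors C_ij = (−1)^(i+j)·(3×3 minor ij) of I−A; the adjugate is their transpose:
adj(I−A) = Cᵀ =
  [ 0.518875   0.325000   0.037000   0.378000]
  [ 0.191375   0.649500   0.053000   0.357500]
  [ 0.184000   0.171000   0.375500   0.157000]
  [ 0.255000   0.163000   0.039500   0.587500]
det(I−A) = Σ_j (I−A)_1j·C_1j = (1.00)(0.518875) + (-0.40)(0.191375) + (0.00)(0.184000) + (-0.40)(0.255000) = 0.340325
(I − A)⁻¹ = adj(I−A) / det(I−A) ≈
  [   1.5246     0.9550     0.1087     1.1107]
  [   0.5623     1.9085     0.1557     1.0505]
  [   0.5407     0.5025     1.1034     0.4613]
  [   0.7493     0.4790     0.1161     1.7263]
First solve x = (I − A)⁻¹ d = adj(I−A)·d / det(I−A); in particular x_4 = (0.255000·750 + 0.163000·675 + 0.039500·600 + 0.587500·300) / 0.340325 = 501.225 / 0.340325 ≈ 1472.78337.
Intermediate flow from 1 to 4: z_14 = a_14 · x_4 = 0.40 × 501.225 / 0.340325 = 200.49 / 0.340325 ≈ 589.113.

z_14 = 589.113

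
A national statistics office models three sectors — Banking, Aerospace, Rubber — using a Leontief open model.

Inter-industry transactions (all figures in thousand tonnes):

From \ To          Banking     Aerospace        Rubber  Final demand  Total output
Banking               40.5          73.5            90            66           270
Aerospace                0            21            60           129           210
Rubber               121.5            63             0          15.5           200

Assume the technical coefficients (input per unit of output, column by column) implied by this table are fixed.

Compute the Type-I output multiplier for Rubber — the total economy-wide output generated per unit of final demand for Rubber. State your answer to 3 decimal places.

m_3 = 3.333

Technical coefficients a_ij = z_ij / X_j:
  a_11 = 40.5/270 = 0.15, a_21 = 0/270 = 0.00, a_31 = 121.5/270 = 0.45
  a_12 = 73.5/210 = 0.35, a_22 = 21/210 = 0.10, a_32 = 63/210 = 0.30
  a_13 = 90/200 = 0.45, a_23 = 60/200 = 0.30, a_33 = 0/200 = 0.00
I − A =
  [   0.85    -0.35    -0.45]
  [   0.00     0.90    -0.30]
  [  -0.45    -0.30     1.00]
Cofactors of I−A, C_ij = (−1)^(i+j)·(minor ij) (rows/columns in the sector order above):
  C_11 = (0.90)(1.00) − (-0.30)(-0.30) = 0.8100
  C_12 = −[(0.00)(1.00) − (-0.30)(-0.45)] = 0.1350
  C_13 = (0.00)(-0.30) − (0.90)(-0.45) = 0.4050
  C_21 = −[(-0.35)(1.00) − (-0.45)(-0.30)] = 0.4850
  C_22 = (0.85)(1.00) − (-0.45)(-0.45) = 0.6475
  C_23 = −[(0.85)(-0.30) − (-0.35)(-0.45)] = 0.4125
  C_31 = (-0.35)(-0.30) − (-0.45)(0.90) = 0.5100
  C_32 = −[(0.85)(-0.30) − (-0.45)(0.00)] = 0.2550
  C_33 = (0.85)(0.90) − (-0.35)(0.00) = 0.7650
det(I−A) = Σ_j (I−A)_1j·C_1j = (0.85)(0.8100) + (-0.35)(0.1350) + (-0.45)(0.4050) = 0.4590
adj(I−A) = Cᵀ =
  [ 0.8100   0.4850   0.5100]
  [ 0.1350   0.6475   0.2550]
  [ 0.4050   0.4125   0.7650]
(I − A)⁻¹ = adj(I−A) / det(I−A) ≈
  [   1.7647     1.0566     1.1111]
  [   0.2941     1.4107     0.5556]
  [   0.8824     0.8987     1.6667]
The output multiplier for sector j is the column-j sum of the Leontief inverse (I − A)⁻¹ = adj(I−A) / det(I−A).
Column 3 of adj(I−A): (0.5100, 0.2550, 0.7650); det(I−A) = 0.4590.
m_3 = (0.5100 + 0.2550 + 0.7650) / 0.4590 = 1.53 / 0.4590 ≈ 3.333.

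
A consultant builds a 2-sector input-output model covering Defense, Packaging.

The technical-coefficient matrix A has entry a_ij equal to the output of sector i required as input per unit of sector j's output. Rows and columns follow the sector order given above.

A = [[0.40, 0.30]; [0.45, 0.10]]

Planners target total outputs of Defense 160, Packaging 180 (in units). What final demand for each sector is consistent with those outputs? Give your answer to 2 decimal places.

d_D = 42.00, d_P = 90.00

I − A =
  [   0.60    -0.30]
  [  -0.45     0.90]
d = (I − A) x:
  d_D = (+0.60)·160 + (-0.30)·180 = 42.00
  d_P = (-0.45)·160 + (+0.90)·180 = 90.00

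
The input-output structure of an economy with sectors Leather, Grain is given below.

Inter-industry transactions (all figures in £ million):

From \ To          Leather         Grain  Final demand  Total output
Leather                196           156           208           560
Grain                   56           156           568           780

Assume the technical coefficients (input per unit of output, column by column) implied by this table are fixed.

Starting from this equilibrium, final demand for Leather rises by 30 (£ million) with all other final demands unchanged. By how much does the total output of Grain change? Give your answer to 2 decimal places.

Technical coefficients a_ij = z_ij / X_j:
  a_11 = 196/560 = 0.35, a_21 = 56/560 = 0.10
  a_12 = 156/780 = 0.20, a_22 = 156/780 = 0.20
I − A =
  [   0.65    -0.20]
  [  -0.10     0.80]
det(I−A) = (0.65)(0.80) − (-0.20)(-0.10) = 0.5000
adj(I−A) = [[0.80, 0.20], [0.10, 0.65]]
(I − A)⁻¹ = adj(I−A) / det(I−A) ≈
  [   1.6000     0.4000]
  [   0.2000     1.3000]
Δx = (I − A)⁻¹ Δd with Δd having +30 in the Leather component and 0 elsewhere.
So Δx_2 = L_21 · (+30), where L_21 = adj(I−A)_21 / det(I−A) = 0.10 / 0.5000.
Δx_2 = 0.10 × (+30) / 0.5000 = 3.00 / 0.5000 = 6.00.

Δx_2 = 6.00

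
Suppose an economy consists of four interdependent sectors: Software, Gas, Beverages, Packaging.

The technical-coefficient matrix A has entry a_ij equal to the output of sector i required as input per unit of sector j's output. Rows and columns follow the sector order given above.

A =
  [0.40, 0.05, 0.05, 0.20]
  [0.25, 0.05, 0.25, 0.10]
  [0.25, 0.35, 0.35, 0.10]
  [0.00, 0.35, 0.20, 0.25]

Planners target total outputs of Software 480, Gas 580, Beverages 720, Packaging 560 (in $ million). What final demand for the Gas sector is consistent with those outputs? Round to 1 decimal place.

I − A =
  [   0.60    -0.05    -0.05    -0.20]
  [  -0.25     0.95    -0.25    -0.10]
  [  -0.25    -0.35     0.65    -0.10]
  [   0.00    -0.35    -0.20     0.75]
d = (I − A) x:
  d_1 = (+0.60)·480 + (-0.05)·580 + (-0.05)·720 + (-0.20)·560 = 111.0
  d_2 = (-0.25)·480 + (+0.95)·580 + (-0.25)·720 + (-0.10)·560 = 195.0
  d_3 = (-0.25)·480 + (-0.35)·580 + (+0.65)·720 + (-0.10)·560 = 89.0
  d_4 = (+0.00)·480 + (-0.35)·580 + (-0.20)·720 + (+0.75)·560 = 73.0

d_2 = 195.0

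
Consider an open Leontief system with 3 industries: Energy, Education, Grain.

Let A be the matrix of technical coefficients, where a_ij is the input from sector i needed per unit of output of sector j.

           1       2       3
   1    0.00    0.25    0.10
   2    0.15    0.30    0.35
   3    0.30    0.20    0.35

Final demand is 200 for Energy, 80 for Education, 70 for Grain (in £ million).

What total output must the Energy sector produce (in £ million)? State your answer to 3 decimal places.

x_1 = 330.648

I − A =
  [   1.00    -0.25    -0.10]
  [  -0.15     0.70    -0.35]
  [  -0.30    -0.20     0.65]
Cofactors of I−A, C_ij = (−1)^(i+j)·(minor ij) (rows/columns in the sector order above):
  C_11 = (0.70)(0.65) − (-0.35)(-0.20) = 0.3850
  C_12 = −[(-0.15)(0.65) − (-0.35)(-0.30)] = 0.2025
  C_13 = (-0.15)(-0.20) − (0.70)(-0.30) = 0.2400
  C_21 = −[(-0.25)(0.65) − (-0.10)(-0.20)] = 0.1825
  C_22 = (1.00)(0.65) − (-0.10)(-0.30) = 0.6200
  C_23 = −[(1.00)(-0.20) − (-0.25)(-0.30)] = 0.2750
  C_31 = (-0.25)(-0.35) − (-0.10)(0.70) = 0.1575
  C_32 = −[(1.00)(-0.35) − (-0.10)(-0.15)] = 0.3650
  C_33 = (1.00)(0.70) − (-0.25)(-0.15) = 0.6625
det(I−A) = Σ_j (I−A)_1j·C_1j = (1.00)(0.3850) + (-0.25)(0.2025) + (-0.10)(0.2400) = 0.310375
adj(I−A) = Cᵀ =
  [ 0.3850   0.1825   0.1575]
  [ 0.2025   0.6200   0.3650]
  [ 0.2400   0.2750   0.6625]
(I − A)⁻¹ = adj(I−A) / det(I−A) ≈
  [   1.2404     0.5880     0.5075]
  [   0.6524     1.9976     1.1760]
  [   0.7733     0.8860     2.1345]
x = (I − A)⁻¹ d = adj(I−A)·d / det(I−A), with det(I−A) = 0.310375:
  x_1 = (0.3850·200 + 0.1825·80 + 0.1575·70) / 0.310375 = 102.625 / 0.310375 ≈ 330.648
  x_2 = (0.2025·200 + 0.6200·80 + 0.3650·70) / 0.310375 = 115.65 / 0.310375 ≈ 372.614
  x_3 = (0.2400·200 + 0.2750·80 + 0.6625·70) / 0.310375 = 116.375 / 0.310375 ≈ 374.950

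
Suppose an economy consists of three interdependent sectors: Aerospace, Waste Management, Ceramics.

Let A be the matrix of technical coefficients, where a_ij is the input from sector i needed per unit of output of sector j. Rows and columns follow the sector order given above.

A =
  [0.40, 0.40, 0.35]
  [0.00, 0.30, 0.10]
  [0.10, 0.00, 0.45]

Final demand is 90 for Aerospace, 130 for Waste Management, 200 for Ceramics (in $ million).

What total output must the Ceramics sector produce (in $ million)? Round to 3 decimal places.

I − A =
  [   0.60    -0.40    -0.35]
  [   0.00     0.70    -0.10]
  [  -0.10     0.00     0.55]
Cofactors of I−A, C_ij = (−1)^(i+j)·(minor ij) (rows/columns in the sector order above):
  C_11 = (0.70)(0.55) − (-0.10)(0.00) = 0.3850
  C_12 = −[(0.00)(0.55) − (-0.10)(-0.10)] = 0.0100
  C_13 = (0.00)(0.00) − (0.70)(-0.10) = 0.0700
  C_21 = −[(-0.40)(0.55) − (-0.35)(0.00)] = 0.2200
  C_22 = (0.60)(0.55) − (-0.35)(-0.10) = 0.2950
  C_23 = −[(0.60)(0.00) − (-0.40)(-0.10)] = 0.0400
  C_31 = (-0.40)(-0.10) − (-0.35)(0.70) = 0.2850
  C_32 = −[(0.60)(-0.10) − (-0.35)(0.00)] = 0.0600
  C_33 = (0.60)(0.70) − (-0.40)(0.00) = 0.4200
det(I−A) = Σ_j (I−A)_1j·C_1j = (0.60)(0.3850) + (-0.40)(0.0100) + (-0.35)(0.0700) = 0.2025
adj(I−A) = Cᵀ =
  [ 0.3850   0.2200   0.2850]
  [ 0.0100   0.2950   0.0600]
  [ 0.0700   0.0400   0.4200]
(I − A)⁻¹ = adj(I−A) / det(I−A) ≈
  [   1.9012     1.0864     1.4074]
  [   0.0494     1.4568     0.2963]
  [   0.3457     0.1975     2.0741]
x = (I − A)⁻¹ d = adj(I−A)·d / det(I−A), with det(I−A) = 0.2025:
  x_A = (0.3850·90 + 0.2200·130 + 0.2850·200) / 0.2025 = 120.25 / 0.2025 ≈ 593.827
  x_W = (0.0100·90 + 0.2950·130 + 0.0600·200) / 0.2025 = 51.25 / 0.2025 ≈ 253.086
  x_C = (0.0700·90 + 0.0400·130 + 0.4200·200) / 0.2025 = 95.50 / 0.2025 ≈ 471.605

x_C = 471.605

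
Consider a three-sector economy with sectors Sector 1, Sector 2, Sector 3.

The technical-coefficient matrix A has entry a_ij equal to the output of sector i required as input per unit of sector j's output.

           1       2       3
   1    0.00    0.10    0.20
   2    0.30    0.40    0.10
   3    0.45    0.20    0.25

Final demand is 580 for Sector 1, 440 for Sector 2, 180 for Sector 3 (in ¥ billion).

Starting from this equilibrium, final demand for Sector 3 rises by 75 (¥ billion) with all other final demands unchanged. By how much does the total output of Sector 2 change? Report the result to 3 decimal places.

I − A =
  [   1.00    -0.10    -0.20]
  [  -0.30     0.60    -0.10]
  [  -0.45    -0.20     0.75]
Cofactors of I−A, C_ij = (−1)^(i+j)·(minor ij) (rows/columns in the sector order above):
  C_11 = (0.60)(0.75) − (-0.10)(-0.20) = 0.4300
  C_12 = −[(-0.30)(0.75) − (-0.10)(-0.45)] = 0.2700
  C_13 = (-0.30)(-0.20) − (0.60)(-0.45) = 0.3300
  C_21 = −[(-0.10)(0.75) − (-0.20)(-0.20)] = 0.1150
  C_22 = (1.00)(0.75) − (-0.20)(-0.45) = 0.6600
  C_23 = −[(1.00)(-0.20) − (-0.10)(-0.45)] = 0.2450
  C_31 = (-0.10)(-0.10) − (-0.20)(0.60) = 0.1300
  C_32 = −[(1.00)(-0.10) − (-0.20)(-0.30)] = 0.1600
  C_33 = (1.00)(0.60) − (-0.10)(-0.30) = 0.5700
det(I−A) = Σ_j (I−A)_1j·C_1j = (1.00)(0.4300) + (-0.10)(0.2700) + (-0.20)(0.3300) = 0.3370
adj(I−A) = Cᵀ =
  [ 0.4300   0.1150   0.1300]
  [ 0.2700   0.6600   0.1600]
  [ 0.3300   0.2450   0.5700]
(I − A)⁻¹ = adj(I−A) / det(I−A) ≈
  [   1.2760     0.3412     0.3858]
  [   0.8012     1.9585     0.4748]
  [   0.9792     0.7270     1.6914]
Δx = (I − A)⁻¹ Δd with Δd having +75 in the Sector 3 component and 0 elsewhere.
So Δx_2 = L_23 · (+75), where L_23 = adj(I−A)_23 / det(I−A) = 0.1600 / 0.3370.
Δx_2 = 0.1600 × (+75) / 0.3370 = 12.00 / 0.3370 ≈ 35.608.

Δx_2 = 35.608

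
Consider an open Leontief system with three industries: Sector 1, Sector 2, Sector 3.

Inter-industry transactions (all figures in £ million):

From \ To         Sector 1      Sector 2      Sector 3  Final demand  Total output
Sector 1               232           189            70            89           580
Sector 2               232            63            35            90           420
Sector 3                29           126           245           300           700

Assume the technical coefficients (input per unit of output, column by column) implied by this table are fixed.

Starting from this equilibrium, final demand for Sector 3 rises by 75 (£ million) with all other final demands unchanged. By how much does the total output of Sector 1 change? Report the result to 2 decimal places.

Technical coefficients a_ij = z_ij / X_j:
  a_11 = 232/580 = 0.40, a_21 = 232/580 = 0.40, a_31 = 29/580 = 0.05
  a_12 = 189/420 = 0.45, a_22 = 63/420 = 0.15, a_32 = 126/420 = 0.30
  a_13 = 70/700 = 0.10, a_23 = 35/700 = 0.05, a_33 = 245/700 = 0.35
I − A =
  [   0.60    -0.45    -0.10]
  [  -0.40     0.85    -0.05]
  [  -0.05    -0.30     0.65]
Cofactors of I−A, C_ij = (−1)^(i+j)·(minor ij) (rows/columns in the sector order above):
  C_11 = (0.85)(0.65) − (-0.05)(-0.30) = 0.5375
  C_12 = −[(-0.40)(0.65) − (-0.05)(-0.05)] = 0.2625
  C_13 = (-0.40)(-0.30) − (0.85)(-0.05) = 0.1625
  C_21 = −[(-0.45)(0.65) − (-0.10)(-0.30)] = 0.3225
  C_22 = (0.60)(0.65) − (-0.10)(-0.05) = 0.3850
  C_23 = −[(0.60)(-0.30) − (-0.45)(-0.05)] = 0.2025
  C_31 = (-0.45)(-0.05) − (-0.10)(0.85) = 0.1075
  C_32 = −[(0.60)(-0.05) − (-0.10)(-0.40)] = 0.0700
  C_33 = (0.60)(0.85) − (-0.45)(-0.40) = 0.3300
det(I−A) = Σ_j (I−A)_1j·C_1j = (0.60)(0.5375) + (-0.45)(0.2625) + (-0.10)(0.1625) = 0.188125
adj(I−A) = Cᵀ =
  [ 0.5375   0.3225   0.1075]
  [ 0.2625   0.3850   0.0700]
  [ 0.1625   0.2025   0.3300]
(I − A)⁻¹ = adj(I−A) / det(I−A) ≈
  [   2.8571     1.7143     0.5714]
  [   1.3953     2.0465     0.3721]
  [   0.8638     1.0764     1.7542]
Δx = (I − A)⁻¹ Δd with Δd having +75 in the Sector 3 component and 0 elsewhere.
So Δx_1 = L_13 · (+75), where L_13 = adj(I−A)_13 / det(I−A) = 0.1075 / 0.188125.
Δx_1 = 0.1075 × (+75) / 0.188125 = 8.0625 / 0.188125 ≈ 42.86.

Δx_1 = 42.86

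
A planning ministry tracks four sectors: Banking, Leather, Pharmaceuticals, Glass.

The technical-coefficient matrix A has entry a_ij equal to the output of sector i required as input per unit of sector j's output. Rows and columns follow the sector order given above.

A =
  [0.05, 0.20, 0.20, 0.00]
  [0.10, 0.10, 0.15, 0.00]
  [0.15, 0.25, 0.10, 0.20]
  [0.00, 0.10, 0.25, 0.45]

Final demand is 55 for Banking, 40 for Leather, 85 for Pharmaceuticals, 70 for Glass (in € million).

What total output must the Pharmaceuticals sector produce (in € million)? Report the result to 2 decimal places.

x_3 = 189.62

I − A =
  [   0.95    -0.20    -0.20     0.00]
  [  -0.10     0.90    -0.15     0.00]
  [  -0.15    -0.25     0.90    -0.20]
  [   0.00    -0.10    -0.25     0.55]
Compute the cofactors C_ij = (−1)^(i+j)·(3×3 minor ij) of I−A; the adjugate is their transpose:
adj(I−A) = Cᵀ =
  [ 0.376875   0.120500   0.115500   0.042000]
  [ 0.056875   0.406250   0.089375   0.032500]
  [ 0.090000   0.166125   0.459250   0.167000]
  [ 0.051250   0.149375   0.225000   0.679375]
det(I−A) = Σ_j (I−A)_1j·C_1j = (0.95)(0.376875) + (-0.20)(0.056875) + (-0.20)(0.090000) + (0.00)(0.051250) = 0.32865625
(I − A)⁻¹ = adj(I−A) / det(I−A) ≈
  [   1.1467     0.3666     0.3514     0.1278]
  [   0.1731     1.2361     0.2719     0.0989]
  [   0.2738     0.5055     1.3974     0.5081]
  [   0.1559     0.4545     0.6846     2.0671]
x = (I − A)⁻¹ d = adj(I−A)·d / det(I−A), with det(I−A) = 0.32865625:
  x_1 = (0.376875·55 + 0.120500·40 + 0.115500·85 + 0.042000·70) / 0.32865625 = 38.305625 / 0.32865625 ≈ 116.55
  x_2 = (0.056875·55 + 0.406250·40 + 0.089375·85 + 0.032500·70) / 0.32865625 = 29.25 / 0.32865625 ≈ 89.00
  x_3 = (0.090000·55 + 0.166125·40 + 0.459250·85 + 0.167000·70) / 0.32865625 = 62.32125 / 0.32865625 ≈ 189.62
  x_4 = (0.051250·55 + 0.149375·40 + 0.225000·85 + 0.679375·70) / 0.32865625 = 75.475 / 0.32865625 ≈ 229.65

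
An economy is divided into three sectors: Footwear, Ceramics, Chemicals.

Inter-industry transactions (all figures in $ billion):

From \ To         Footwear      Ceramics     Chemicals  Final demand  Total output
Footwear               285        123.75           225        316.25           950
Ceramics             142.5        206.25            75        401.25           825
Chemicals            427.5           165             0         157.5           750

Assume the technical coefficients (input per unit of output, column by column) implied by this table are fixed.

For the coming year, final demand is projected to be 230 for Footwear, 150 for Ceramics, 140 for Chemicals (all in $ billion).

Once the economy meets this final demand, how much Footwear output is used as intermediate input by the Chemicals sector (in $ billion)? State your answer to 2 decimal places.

z_13 = 150.20

Technical coefficients a_ij = z_ij / X_j:
  a_11 = 285/950 = 0.30, a_21 = 142.5/950 = 0.15, a_31 = 427.5/950 = 0.45
  a_12 = 123.75/825 = 0.15, a_22 = 206.25/825 = 0.25, a_32 = 165/825 = 0.20
  a_13 = 225/750 = 0.30, a_23 = 75/750 = 0.10, a_33 = 0/750 = 0.00
I − A =
  [   0.70    -0.15    -0.30]
  [  -0.15     0.75    -0.10]
  [  -0.45    -0.20     1.00]
Cofactors of I−A, C_ij = (−1)^(i+j)·(minor ij) (rows/columns in the sector order above):
  C_11 = (0.75)(1.00) − (-0.10)(-0.20) = 0.7300
  C_12 = −[(-0.15)(1.00) − (-0.10)(-0.45)] = 0.1950
  C_13 = (-0.15)(-0.20) − (0.75)(-0.45) = 0.3675
  C_21 = −[(-0.15)(1.00) − (-0.30)(-0.20)] = 0.2100
  C_22 = (0.70)(1.00) − (-0.30)(-0.45) = 0.5650
  C_23 = −[(0.70)(-0.20) − (-0.15)(-0.45)] = 0.2075
  C_31 = (-0.15)(-0.10) − (-0.30)(0.75) = 0.2400
  C_32 = −[(0.70)(-0.10) − (-0.30)(-0.15)] = 0.1150
  C_33 = (0.70)(0.75) − (-0.15)(-0.15) = 0.5025
det(I−A) = Σ_j (I−A)_1j·C_1j = (0.70)(0.7300) + (-0.15)(0.1950) + (-0.30)(0.3675) = 0.3715
adj(I−A) = Cᵀ =
  [ 0.7300   0.2100   0.2400]
  [ 0.1950   0.5650   0.1150]
  [ 0.3675   0.2075   0.5025]
(I − A)⁻¹ = adj(I−A) / det(I−A) ≈
  [   1.9650     0.5653     0.6460]
  [   0.5249     1.5209     0.3096]
  [   0.9892     0.5585     1.3526]
First solve x = (I − A)⁻¹ d = adj(I−A)·d / det(I−A); in particular x_3 = (0.3675·230 + 0.2075·150 + 0.5025·140) / 0.3715 = 186.00 / 0.3715 ≈ 500.6729.
Intermediate flow from 1 to 3: z_13 = a_13 · x_3 = 0.30 × 186.00 / 0.3715 = 55.80 / 0.3715 ≈ 150.20.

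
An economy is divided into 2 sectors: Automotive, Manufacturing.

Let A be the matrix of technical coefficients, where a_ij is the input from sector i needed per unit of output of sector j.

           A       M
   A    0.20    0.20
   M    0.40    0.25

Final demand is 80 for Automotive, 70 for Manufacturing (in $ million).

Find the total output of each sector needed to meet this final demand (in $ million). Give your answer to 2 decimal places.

x_A = 142.31, x_M = 169.23

I − A =
  [   0.80    -0.20]
  [  -0.40     0.75]
det(I−A) = (0.80)(0.75) − (-0.20)(-0.40) = 0.5200
adj(I−A) = [[0.75, 0.20], [0.40, 0.80]]
(I − A)⁻¹ = adj(I−A) / det(I−A) ≈
  [   1.4423     0.3846]
  [   0.7692     1.5385]
x = (I − A)⁻¹ d = adj(I−A)·d / det(I−A), with det(I−A) = 0.5200:
  x_A = (0.75·80 + 0.20·70) / 0.5200 = 74.00 / 0.5200 ≈ 142.31
  x_M = (0.40·80 + 0.80·70) / 0.5200 = 88.00 / 0.5200 ≈ 169.23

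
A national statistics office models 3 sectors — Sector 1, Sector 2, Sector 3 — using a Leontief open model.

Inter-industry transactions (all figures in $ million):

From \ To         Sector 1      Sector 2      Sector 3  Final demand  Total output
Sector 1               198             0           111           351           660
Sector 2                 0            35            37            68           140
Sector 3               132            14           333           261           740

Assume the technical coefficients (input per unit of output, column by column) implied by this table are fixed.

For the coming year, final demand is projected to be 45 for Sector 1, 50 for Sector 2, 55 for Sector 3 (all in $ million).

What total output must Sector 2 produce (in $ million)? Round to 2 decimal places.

Technical coefficients a_ij = z_ij / X_j:
  a_11 = 198/660 = 0.30, a_21 = 0/660 = 0.00, a_31 = 132/660 = 0.20
  a_12 = 0/140 = 0.00, a_22 = 35/140 = 0.25, a_32 = 14/140 = 0.10
  a_13 = 111/740 = 0.15, a_23 = 37/740 = 0.05, a_33 = 333/740 = 0.45
I − A =
  [   0.70     0.00    -0.15]
  [   0.00     0.75    -0.05]
  [  -0.20    -0.10     0.55]
Cofactors of I−A, C_ij = (−1)^(i+j)·(minor ij) (rows/columns in the sector order above):
  C_11 = (0.75)(0.55) − (-0.05)(-0.10) = 0.4075
  C_12 = −[(0.00)(0.55) − (-0.05)(-0.20)] = 0.0100
  C_13 = (0.00)(-0.10) − (0.75)(-0.20) = 0.1500
  C_21 = −[(0.00)(0.55) − (-0.15)(-0.10)] = 0.0150
  C_22 = (0.70)(0.55) − (-0.15)(-0.20) = 0.3550
  C_23 = −[(0.70)(-0.10) − (0.00)(-0.20)] = 0.0700
  C_31 = (0.00)(-0.05) − (-0.15)(0.75) = 0.1125
  C_32 = −[(0.70)(-0.05) − (-0.15)(0.00)] = 0.0350
  C_33 = (0.70)(0.75) − (0.00)(0.00) = 0.5250
det(I−A) = Σ_j (I−A)_1j·C_1j = (0.70)(0.4075) + (0.00)(0.0100) + (-0.15)(0.1500) = 0.26275
adj(I−A) = Cᵀ =
  [ 0.4075   0.0150   0.1125]
  [ 0.0100   0.3550   0.0350]
  [ 0.1500   0.0700   0.5250]
(I − A)⁻¹ = adj(I−A) / det(I−A) ≈
  [   1.5509     0.0571     0.4282]
  [   0.0381     1.3511     0.1332]
  [   0.5709     0.2664     1.9981]
x = (I − A)⁻¹ d = adj(I−A)·d / det(I−A), with det(I−A) = 0.26275:
  x_1 = (0.4075·45 + 0.0150·50 + 0.1125·55) / 0.26275 = 25.275 / 0.26275 ≈ 96.19
  x_2 = (0.0100·45 + 0.3550·50 + 0.0350·55) / 0.26275 = 20.125 / 0.26275 ≈ 76.59
  x_3 = (0.1500·45 + 0.0700·50 + 0.5250·55) / 0.26275 = 39.125 / 0.26275 ≈ 148.91

x_2 = 76.59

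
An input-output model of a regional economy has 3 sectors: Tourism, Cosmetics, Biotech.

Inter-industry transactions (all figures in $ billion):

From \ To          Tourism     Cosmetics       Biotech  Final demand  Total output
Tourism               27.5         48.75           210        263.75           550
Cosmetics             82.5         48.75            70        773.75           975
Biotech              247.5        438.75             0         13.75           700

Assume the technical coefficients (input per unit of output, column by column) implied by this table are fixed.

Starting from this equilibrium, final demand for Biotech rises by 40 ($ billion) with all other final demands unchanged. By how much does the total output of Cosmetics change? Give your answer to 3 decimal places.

Technical coefficients a_ij = z_ij / X_j:
  a_11 = 27.5/550 = 0.05, a_21 = 82.5/550 = 0.15, a_31 = 247.5/550 = 0.45
  a_12 = 48.75/975 = 0.05, a_22 = 48.75/975 = 0.05, a_32 = 438.75/975 = 0.45
  a_13 = 210/700 = 0.30, a_23 = 70/700 = 0.10, a_33 = 0/700 = 0.00
I − A =
  [   0.95    -0.05    -0.30]
  [  -0.15     0.95    -0.10]
  [  -0.45    -0.45     1.00]
Cofactors of I−A, C_ij = (−1)^(i+j)·(minor ij) (rows/columns in the sector order above):
  C_11 = (0.95)(1.00) − (-0.10)(-0.45) = 0.9050
  C_12 = −[(-0.15)(1.00) − (-0.10)(-0.45)] = 0.1950
  C_13 = (-0.15)(-0.45) − (0.95)(-0.45) = 0.4950
  C_21 = −[(-0.05)(1.00) − (-0.30)(-0.45)] = 0.1850
  C_22 = (0.95)(1.00) − (-0.30)(-0.45) = 0.8150
  C_23 = −[(0.95)(-0.45) − (-0.05)(-0.45)] = 0.4500
  C_31 = (-0.05)(-0.10) − (-0.30)(0.95) = 0.2900
  C_32 = −[(0.95)(-0.10) − (-0.30)(-0.15)] = 0.1400
  C_33 = (0.95)(0.95) − (-0.05)(-0.15) = 0.8950
det(I−A) = Σ_j (I−A)_1j·C_1j = (0.95)(0.9050) + (-0.05)(0.1950) + (-0.30)(0.4950) = 0.7015
adj(I−A) = Cᵀ =
  [ 0.9050   0.1850   0.2900]
  [ 0.1950   0.8150   0.1400]
  [ 0.4950   0.4500   0.8950]
(I − A)⁻¹ = adj(I−A) / det(I−A) ≈
  [   1.2901     0.2637     0.4134]
  [   0.2780     1.1618     0.1996]
  [   0.7056     0.6415     1.2758]
Δx = (I − A)⁻¹ Δd with Δd having +40 in the Biotech component and 0 elsewhere.
So Δx_2 = L_23 · (+40), where L_23 = adj(I−A)_23 / det(I−A) = 0.1400 / 0.7015.
Δx_2 = 0.1400 × (+40) / 0.7015 = 5.60 / 0.7015 ≈ 7.983.

Δx_2 = 7.983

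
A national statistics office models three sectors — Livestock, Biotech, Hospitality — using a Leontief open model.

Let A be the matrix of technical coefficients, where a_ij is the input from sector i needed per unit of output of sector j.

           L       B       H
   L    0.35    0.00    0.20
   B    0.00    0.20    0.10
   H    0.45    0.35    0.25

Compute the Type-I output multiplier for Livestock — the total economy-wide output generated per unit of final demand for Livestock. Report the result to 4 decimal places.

m_L = 3.2854

I − A =
  [   0.65     0.00    -0.20]
  [   0.00     0.80    -0.10]
  [  -0.45    -0.35     0.75]
Cofactors of I−A, C_ij = (−1)^(i+j)·(minor ij) (rows/columns in the sector order above):
  C_11 = (0.80)(0.75) − (-0.10)(-0.35) = 0.5650
  C_12 = −[(0.00)(0.75) − (-0.10)(-0.45)] = 0.0450
  C_13 = (0.00)(-0.35) − (0.80)(-0.45) = 0.3600
  C_21 = −[(0.00)(0.75) − (-0.20)(-0.35)] = 0.0700
  C_22 = (0.65)(0.75) − (-0.20)(-0.45) = 0.3975
  C_23 = −[(0.65)(-0.35) − (0.00)(-0.45)] = 0.2275
  C_31 = (0.00)(-0.10) − (-0.20)(0.80) = 0.1600
  C_32 = −[(0.65)(-0.10) − (-0.20)(0.00)] = 0.0650
  C_33 = (0.65)(0.80) − (0.00)(0.00) = 0.5200
det(I−A) = Σ_j (I−A)_1j·C_1j = (0.65)(0.5650) + (0.00)(0.0450) + (-0.20)(0.3600) = 0.29525
adj(I−A) = Cᵀ =
  [ 0.5650   0.0700   0.1600]
  [ 0.0450   0.3975   0.0650]
  [ 0.3600   0.2275   0.5200]
(I − A)⁻¹ = adj(I−A) / det(I−A) ≈
  [   1.91363     0.23709     0.54191]
  [   0.15241     1.34632     0.22015]
  [   1.21931     0.77053     1.76122]
The output multiplier for sector j is the column-j sum of the Leontief inverse (I − A)⁻¹ = adj(I−A) / det(I−A).
Column L of adj(I−A): (0.5650, 0.0450, 0.3600); det(I−A) = 0.29525.
m_L = (0.5650 + 0.0450 + 0.3600) / 0.29525 = 0.97 / 0.29525 ≈ 3.2854.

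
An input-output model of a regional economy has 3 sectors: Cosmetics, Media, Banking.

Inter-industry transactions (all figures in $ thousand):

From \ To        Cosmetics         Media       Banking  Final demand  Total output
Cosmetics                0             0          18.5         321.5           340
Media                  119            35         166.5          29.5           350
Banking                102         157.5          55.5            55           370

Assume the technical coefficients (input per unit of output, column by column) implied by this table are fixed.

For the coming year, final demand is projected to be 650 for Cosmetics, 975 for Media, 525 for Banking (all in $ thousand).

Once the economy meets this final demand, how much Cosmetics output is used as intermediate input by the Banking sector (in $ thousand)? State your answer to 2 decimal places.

Technical coefficients a_ij = z_ij / X_j:
  a_11 = 0/340 = 0.00, a_21 = 119/340 = 0.35, a_31 = 102/340 = 0.30
  a_12 = 0/350 = 0.00, a_22 = 35/350 = 0.10, a_32 = 157.5/350 = 0.45
  a_13 = 18.5/370 = 0.05, a_23 = 166.5/370 = 0.45, a_33 = 55.5/370 = 0.15
I − A =
  [   1.00     0.00    -0.05]
  [  -0.35     0.90    -0.45]
  [  -0.30    -0.45     0.85]
Cofactors of I−A, C_ij = (−1)^(i+j)·(minor ij) (rows/columns in the sector order above):
  C_11 = (0.90)(0.85) − (-0.45)(-0.45) = 0.5625
  C_12 = −[(-0.35)(0.85) − (-0.45)(-0.30)] = 0.4325
  C_13 = (-0.35)(-0.45) − (0.90)(-0.30) = 0.4275
  C_21 = −[(0.00)(0.85) − (-0.05)(-0.45)] = 0.0225
  C_22 = (1.00)(0.85) − (-0.05)(-0.30) = 0.8350
  C_23 = −[(1.00)(-0.45) − (0.00)(-0.30)] = 0.4500
  C_31 = (0.00)(-0.45) − (-0.05)(0.90) = 0.0450
  C_32 = −[(1.00)(-0.45) − (-0.05)(-0.35)] = 0.4675
  C_33 = (1.00)(0.90) − (0.00)(-0.35) = 0.9000
det(I−A) = Σ_j (I−A)_1j·C_1j = (1.00)(0.5625) + (0.00)(0.4325) + (-0.05)(0.4275) = 0.541125
adj(I−A) = Cᵀ =
  [ 0.5625   0.0225   0.0450]
  [ 0.4325   0.8350   0.4675]
  [ 0.4275   0.4500   0.9000]
(I − A)⁻¹ = adj(I−A) / det(I−A) ≈
  [   1.0395     0.0416     0.0832]
  [   0.7993     1.5431     0.8639]
  [   0.7900     0.8316     1.6632]
First solve x = (I − A)⁻¹ d = adj(I−A)·d / det(I−A); in particular x_3 = (0.4275·650 + 0.4500·975 + 0.9000·525) / 0.541125 = 1189.125 / 0.541125 ≈ 2197.5052.
Intermediate flow from 1 to 3: z_13 = a_13 · x_3 = 0.05 × 1189.125 / 0.541125 = 59.45625 / 0.541125 ≈ 109.88.

z_13 = 109.88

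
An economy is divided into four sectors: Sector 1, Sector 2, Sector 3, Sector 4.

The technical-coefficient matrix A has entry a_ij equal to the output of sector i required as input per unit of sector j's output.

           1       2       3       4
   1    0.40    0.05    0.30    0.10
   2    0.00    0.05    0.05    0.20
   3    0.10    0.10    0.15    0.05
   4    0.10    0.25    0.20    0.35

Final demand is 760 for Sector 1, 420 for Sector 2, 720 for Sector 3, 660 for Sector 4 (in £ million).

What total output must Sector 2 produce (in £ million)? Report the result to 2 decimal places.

I − A =
  [   0.60    -0.05    -0.30    -0.10]
  [   0.00     0.95    -0.05    -0.20]
  [  -0.10    -0.10     0.85    -0.05]
  [  -0.10    -0.25    -0.20     0.65]
Compute the cofactors C_ij = (−1)^(i+j)·(3×3 minor ij) of I−A; the adjugate is their transpose:
adj(I−A) = Cᵀ =
  [ 0.465000   0.073625   0.194125   0.109125]
  [ 0.024500   0.294000   0.049000   0.098000]
  [ 0.063500   0.051500   0.330000   0.051000]
  [ 0.100500   0.140250   0.150250   0.452750]
det(I−A) = Σ_j (I−A)_1j·C_1j = (0.60)(0.465000) + (-0.05)(0.024500) + (-0.30)(0.063500) + (-0.10)(0.100500) = 0.248675
(I − A)⁻¹ = adj(I−A) / det(I−A) ≈
  [   1.8699     0.2961     0.7806     0.4388]
  [   0.0985     1.1823     0.1970     0.3941]
  [   0.2554     0.2071     1.3270     0.2051]
  [   0.4041     0.5640     0.6042     1.8206]
x = (I − A)⁻¹ d = adj(I−A)·d / det(I−A), with det(I−A) = 0.248675:
  x_1 = (0.465000·760 + 0.073625·420 + 0.194125·720 + 0.109125·660) / 0.248675 = 596.115 / 0.248675 ≈ 2397.16
  x_2 = (0.024500·760 + 0.294000·420 + 0.049000·720 + 0.098000·660) / 0.248675 = 242.06 / 0.248675 ≈ 973.40
  x_3 = (0.063500·760 + 0.051500·420 + 0.330000·720 + 0.051000·660) / 0.248675 = 341.15 / 0.248675 ≈ 1371.87
  x_4 = (0.100500·760 + 0.140250·420 + 0.150250·720 + 0.452750·660) / 0.248675 = 542.28 / 0.248675 ≈ 2180.68

x_2 = 973.40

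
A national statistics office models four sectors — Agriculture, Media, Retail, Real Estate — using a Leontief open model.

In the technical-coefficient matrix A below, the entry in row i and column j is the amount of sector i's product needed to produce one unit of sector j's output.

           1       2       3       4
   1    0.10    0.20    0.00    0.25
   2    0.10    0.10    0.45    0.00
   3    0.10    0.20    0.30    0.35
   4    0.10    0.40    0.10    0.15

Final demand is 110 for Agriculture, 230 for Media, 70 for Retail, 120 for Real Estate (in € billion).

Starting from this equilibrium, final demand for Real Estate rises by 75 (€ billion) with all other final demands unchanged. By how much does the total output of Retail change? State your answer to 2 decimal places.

I − A =
  [   0.90    -0.20     0.00    -0.25]
  [  -0.10     0.90    -0.45     0.00]
  [  -0.10    -0.20     0.70    -0.35]
  [  -0.10    -0.40    -0.10     0.85]
Compute the cofactors C_ij = (−1)^(i+j)·(3×3 minor ij) of I−A; the adjugate is their transpose:
adj(I−A) = Cᵀ =
  [ 0.3645   0.1870   0.1440   0.1665]
  [ 0.1100   0.4840   0.3355   0.1705]
  [ 0.1390   0.3080   0.6390   0.3040]
  [ 0.1110   0.2860   0.2500   0.4630]
det(I−A) = Σ_j (I−A)_1j·C_1j = (0.90)(0.3645) + (-0.20)(0.1100) + (0.00)(0.1390) + (-0.25)(0.1110) = 0.2783
(I − A)⁻¹ = adj(I−A) / det(I−A) ≈
  [   1.3097     0.6719     0.5174     0.5983]
  [   0.3953     1.7391     1.2055     0.6126]
  [   0.4995     1.1067     2.2961     1.0923]
  [   0.3989     1.0277     0.8983     1.6637]
Δx = (I − A)⁻¹ Δd with Δd having +75 in the Real Estate component and 0 elsewhere.
So Δx_3 = L_34 · (+75), where L_34 = adj(I−A)_34 / det(I−A) = 0.3040 / 0.2783.
Δx_3 = 0.3040 × (+75) / 0.2783 = 22.80 / 0.2783 ≈ 81.93.

Δx_3 = 81.93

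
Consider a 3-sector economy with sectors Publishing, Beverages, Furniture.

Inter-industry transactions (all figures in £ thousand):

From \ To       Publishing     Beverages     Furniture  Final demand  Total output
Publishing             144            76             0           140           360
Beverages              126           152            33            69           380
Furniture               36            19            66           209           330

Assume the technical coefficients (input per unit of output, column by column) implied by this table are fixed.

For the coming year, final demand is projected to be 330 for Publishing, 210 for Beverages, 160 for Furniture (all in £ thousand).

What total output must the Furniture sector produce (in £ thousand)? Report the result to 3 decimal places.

Technical coefficients a_ij = z_ij / X_j:
  a_PP = 144/360 = 0.40, a_BP = 126/360 = 0.35, a_FP = 36/360 = 0.10
  a_PB = 76/380 = 0.20, a_BB = 152/380 = 0.40, a_FB = 19/380 = 0.05
  a_PF = 0/330 = 0.00, a_BF = 33/330 = 0.10, a_FF = 66/330 = 0.20
I − A =
  [   0.60    -0.20     0.00]
  [  -0.35     0.60    -0.10]
  [  -0.10    -0.05     0.80]
Cofactors of I−A, C_ij = (−1)^(i+j)·(minor ij) (rows/columns in the sector order above):
  C_11 = (0.60)(0.80) − (-0.10)(-0.05) = 0.4750
  C_12 = −[(-0.35)(0.80) − (-0.10)(-0.10)] = 0.2900
  C_13 = (-0.35)(-0.05) − (0.60)(-0.10) = 0.0775
  C_21 = −[(-0.20)(0.80) − (0.00)(-0.05)] = 0.1600
  C_22 = (0.60)(0.80) − (0.00)(-0.10) = 0.4800
  C_23 = −[(0.60)(-0.05) − (-0.20)(-0.10)] = 0.0500
  C_31 = (-0.20)(-0.10) − (0.00)(0.60) = 0.0200
  C_32 = −[(0.60)(-0.10) − (0.00)(-0.35)] = 0.0600
  C_33 = (0.60)(0.60) − (-0.20)(-0.35) = 0.2900
det(I−A) = Σ_j (I−A)_1j·C_1j = (0.60)(0.4750) + (-0.20)(0.2900) + (0.00)(0.0775) = 0.2270
adj(I−A) = Cᵀ =
  [ 0.4750   0.1600   0.0200]
  [ 0.2900   0.4800   0.0600]
  [ 0.0775   0.0500   0.2900]
(I − A)⁻¹ = adj(I−A) / det(I−A) ≈
  [   2.0925     0.7048     0.0881]
  [   1.2775     2.1145     0.2643]
  [   0.3414     0.2203     1.2775]
x = (I − A)⁻¹ d = adj(I−A)·d / det(I−A), with det(I−A) = 0.2270:
  x_P = (0.4750·330 + 0.1600·210 + 0.0200·160) / 0.2270 = 193.55 / 0.2270 ≈ 852.643
  x_B = (0.2900·330 + 0.4800·210 + 0.0600·160) / 0.2270 = 206.10 / 0.2270 ≈ 907.930
  x_F = (0.0775·330 + 0.0500·210 + 0.2900·160) / 0.2270 = 82.475 / 0.2270 ≈ 363.326

x_F = 363.326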